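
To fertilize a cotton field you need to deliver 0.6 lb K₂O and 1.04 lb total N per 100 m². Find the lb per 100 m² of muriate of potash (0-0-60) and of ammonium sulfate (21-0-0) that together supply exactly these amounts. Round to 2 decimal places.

With a, b = lb per 100 m² of muriate of potash and ammonium sulfate:
K₂O: 0.6·a + 0·b = 0.6
N: 0·a + 0.21·b = 1.04
Solving simultaneously: a = 1, b = 4.95238.

1.00 lb muriate of potash, 4.95 lb ammonium sulfate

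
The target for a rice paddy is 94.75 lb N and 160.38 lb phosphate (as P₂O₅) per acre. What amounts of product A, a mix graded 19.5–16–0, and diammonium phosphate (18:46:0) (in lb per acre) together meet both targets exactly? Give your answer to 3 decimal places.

241.652 lb product A, 264.599 lb diammonium phosphate

With a, b = lb per acre of product A and diammonium phosphate:
N: 0.195·a + 0.18·b = 94.75
P₂O₅: 0.16·a + 0.46·b = 160.38
Eliminate a: (row1) − 0.195/0.16·(row2) → -0.380625·b = -100.713, so b = 264.5993.
Back-substitute: a = (94.75 − 0.18·264.5993) / 0.195 = 241.6519.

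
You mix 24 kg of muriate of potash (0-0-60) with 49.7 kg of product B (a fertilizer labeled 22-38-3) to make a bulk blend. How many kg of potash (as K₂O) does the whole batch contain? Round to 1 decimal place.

K₂O mass = 60%×24 + 3%×49.7 = 15.891 kg.

15.9 kg K₂O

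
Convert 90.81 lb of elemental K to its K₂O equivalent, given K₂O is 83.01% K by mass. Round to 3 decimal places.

K₂O = 90.81 / 0.8301 = 109.39646 lb.

109.396 lb K₂O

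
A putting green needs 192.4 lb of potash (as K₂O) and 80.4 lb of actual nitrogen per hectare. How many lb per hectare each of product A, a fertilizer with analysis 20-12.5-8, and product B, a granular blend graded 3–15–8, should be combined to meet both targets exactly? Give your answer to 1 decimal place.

48.5 lb product A, 2356.5 lb product B

Let a = lb of product A, b = lb of product B (per hectare).
K₂O: 0.08·a + 0.08·b = 192.4
N: 0.2·a + 0.03·b = 80.4
Solving simultaneously: a = 48.5294, b = 2356.47.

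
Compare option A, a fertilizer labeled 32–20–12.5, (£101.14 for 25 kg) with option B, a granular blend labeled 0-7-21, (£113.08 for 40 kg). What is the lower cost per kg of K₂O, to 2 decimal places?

£13.46 per kg K₂O (option B)

option A: K₂O per bag = 25 × 12.5% = 3.125 kg; cost = 101.14 / 3.125 = £32.3648/kg K₂O.
option B: K₂O per bag = 40 × 21% = 8.4 kg; cost = 113.08 / 8.4 = £13.4619/kg K₂O.
option B is cheaper.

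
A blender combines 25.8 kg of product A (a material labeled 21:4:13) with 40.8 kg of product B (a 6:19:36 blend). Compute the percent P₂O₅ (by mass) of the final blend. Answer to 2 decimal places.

13.19% P₂O₅

Total mass = 25.8 + 40.8 = 66.6 kg.
P₂O₅ mass = 4%×25.8 + 19%×40.8 = 8.784 kg.
% P₂O₅ = 8.784 / 66.6 = 13.1892%.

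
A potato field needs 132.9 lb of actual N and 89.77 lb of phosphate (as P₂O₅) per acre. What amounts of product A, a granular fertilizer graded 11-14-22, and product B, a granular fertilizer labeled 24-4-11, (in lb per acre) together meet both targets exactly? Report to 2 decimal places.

555.78 lb product A, 299.02 lb product B

Per-acre balance (a = product A, b = product B):
N: 0.11·a + 0.24·b = 132.9
P₂O₅: 0.14·a + 0.04·b = 89.77
Eliminate a: (row1) − 0.11/0.14·(row2) → 0.208571·b = 62.3664, so b = 299.017.
Back-substitute: a = (132.9 − 0.24·299.017) / 0.11 = 555.781.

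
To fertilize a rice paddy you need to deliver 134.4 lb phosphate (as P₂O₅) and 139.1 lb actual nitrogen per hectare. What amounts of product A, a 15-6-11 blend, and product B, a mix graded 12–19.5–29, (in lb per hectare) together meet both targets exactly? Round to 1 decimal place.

Per-hectare balance (a = product A, b = product B):
P₂O₅: 0.06·a + 0.195·b = 134.4
N: 0.15·a + 0.12·b = 139.1
Eliminate a: (row1) − 0.06/0.15·(row2) → 0.147·b = 78.76, so b = 535.782.
Back-substitute: a = (134.4 − 0.195·535.782) / 0.06 = 498.707.

498.7 lb product A, 535.8 lb product B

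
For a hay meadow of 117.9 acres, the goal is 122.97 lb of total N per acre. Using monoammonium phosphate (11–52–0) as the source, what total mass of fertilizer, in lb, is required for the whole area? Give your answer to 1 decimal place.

Product per acre = 122.97 / 11% = 1117.91 lb.
Total product = 1117.91 × 117.9 = 131801.48 lb.

131801.5 lb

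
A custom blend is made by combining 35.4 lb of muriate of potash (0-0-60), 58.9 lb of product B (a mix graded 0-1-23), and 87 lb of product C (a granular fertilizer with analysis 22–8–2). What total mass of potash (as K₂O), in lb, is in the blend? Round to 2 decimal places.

36.53 lb K₂O

K₂O mass = 60%×35.4 + 23%×58.9 + 2%×87 = 36.527 lb.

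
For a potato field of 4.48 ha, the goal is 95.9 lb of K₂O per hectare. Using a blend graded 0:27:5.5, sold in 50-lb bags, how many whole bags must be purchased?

Product per hectare = 95.9 / 5.5% = 1743.64 lb.
Total product = 1743.64 × 4.48 = 7811.49 lb.
Bags = ⌈7811.49 / 50⌉ = 157.

157 bags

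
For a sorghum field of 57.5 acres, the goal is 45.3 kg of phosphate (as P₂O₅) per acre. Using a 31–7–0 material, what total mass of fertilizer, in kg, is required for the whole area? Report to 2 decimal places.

37210.71 kg

Product per acre = 45.3 / 7% = 647.143 kg.
Total product = 647.143 × 57.5 = 37210.714 kg.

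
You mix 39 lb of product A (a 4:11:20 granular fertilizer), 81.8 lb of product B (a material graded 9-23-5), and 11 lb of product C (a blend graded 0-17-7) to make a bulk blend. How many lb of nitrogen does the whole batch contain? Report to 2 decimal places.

8.92 lb N

N mass = 4%×39 + 9%×81.8 + 0%×11 = 8.922 lb.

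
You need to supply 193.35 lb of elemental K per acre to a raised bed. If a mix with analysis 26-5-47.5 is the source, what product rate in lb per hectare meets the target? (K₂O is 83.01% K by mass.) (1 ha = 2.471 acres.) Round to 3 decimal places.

As K₂O: 193.35 / 0.8301 = 232.924 lb per acre.
Product per acre = 232.924 / 47.5% = 490.366 lb.
Convert to per hectare: 490.366 × 2.471 = 1211.6938 lb.

1211.694 lb of product per hectare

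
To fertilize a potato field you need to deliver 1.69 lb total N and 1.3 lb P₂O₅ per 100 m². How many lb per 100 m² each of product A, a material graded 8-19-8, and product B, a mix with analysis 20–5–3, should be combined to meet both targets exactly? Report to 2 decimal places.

Let a = lb of product A, b = lb of product B (per 100 m²).
N: 0.08·a + 0.2·b = 1.69
P₂O₅: 0.19·a + 0.05·b = 1.3
Eliminate a: (row1) − 0.08/0.19·(row2) → 0.178947·b = 1.14263, so b = 6.38529.
Back-substitute: a = (1.69 − 0.2·6.38529) / 0.08 = 5.16176.

5.16 lb product A, 6.39 lb product B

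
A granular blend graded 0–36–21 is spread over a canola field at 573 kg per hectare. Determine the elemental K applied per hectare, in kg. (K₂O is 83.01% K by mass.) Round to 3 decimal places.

99.886 kg K per hectare

K₂O per hectare = 573 × 21% = 120.33 kg.
Elemental K = 120.33 × 0.8301 = 99.8859 kg per hectare.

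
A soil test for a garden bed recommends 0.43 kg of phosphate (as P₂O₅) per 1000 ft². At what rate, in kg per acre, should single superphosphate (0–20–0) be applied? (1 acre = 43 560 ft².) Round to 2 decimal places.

Product per 1000 ft² = 0.43 / 20% = 2.15 kg.
Convert to per acre: 2.15 × 43.56 = 93.654 kg.

93.65 kg of product per acre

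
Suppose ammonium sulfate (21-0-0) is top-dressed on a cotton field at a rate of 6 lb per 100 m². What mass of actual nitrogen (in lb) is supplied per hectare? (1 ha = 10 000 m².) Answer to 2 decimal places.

nitrogen per 100 m² = 6 × 21% = 1.26 lb.
Convert to per hectare: 1.26 × 100 = 126 lb.

126.00 lb N per hectare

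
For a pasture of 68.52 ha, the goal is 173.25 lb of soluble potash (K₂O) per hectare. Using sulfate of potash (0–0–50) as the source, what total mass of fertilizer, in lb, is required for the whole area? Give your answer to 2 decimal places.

Product per hectare = 173.25 / 50% = 346.5 lb.
Total product = 346.5 × 68.52 = 23742.18 lb.

23742.18 lb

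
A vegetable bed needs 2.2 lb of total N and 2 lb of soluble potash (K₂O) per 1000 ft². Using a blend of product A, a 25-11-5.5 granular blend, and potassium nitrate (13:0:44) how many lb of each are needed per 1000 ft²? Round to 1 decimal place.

6.9 lb product A, 3.7 lb potassium nitrate

Let a = lb of product A, b = lb of potassium nitrate (per 1000 ft²).
N: 0.25·a + 0.13·b = 2.2
K₂O: 0.055·a + 0.44·b = 2
Eliminate b: (row1) − 0.13/0.44·(row2) → 0.23375·a = 1.60909, so a = 6.88381.
Then b = (2 − 0.055·6.88381) / 0.44 = 3.68498.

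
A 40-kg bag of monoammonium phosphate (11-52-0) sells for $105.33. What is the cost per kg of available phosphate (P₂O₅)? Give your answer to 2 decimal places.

$5.06 per kg P₂O₅

P₂O₅ in bag = 40 × 52% = 20.8 kg.
Cost per kg P₂O₅ = $105.33 / 20.8 = $5.0639.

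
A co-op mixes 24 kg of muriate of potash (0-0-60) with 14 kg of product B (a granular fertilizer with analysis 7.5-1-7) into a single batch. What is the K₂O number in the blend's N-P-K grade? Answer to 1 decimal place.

40.5% K₂O

Total mass = 24 + 14 = 38 kg.
K₂O mass = 60%×24 + 7%×14 = 15.38 kg.
% K₂O = 15.38 / 38 = 40.4737%.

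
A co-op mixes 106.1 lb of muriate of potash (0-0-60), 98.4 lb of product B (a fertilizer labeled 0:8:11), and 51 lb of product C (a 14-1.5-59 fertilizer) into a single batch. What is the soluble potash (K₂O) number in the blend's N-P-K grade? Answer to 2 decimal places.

Total mass = 106.1 + 98.4 + 51 = 255.5 lb.
K₂O mass = 60%×106.1 + 11%×98.4 + 59%×51 = 104.574 lb.
% K₂O = 104.574 / 255.5 = 40.9292%.

40.93% K₂O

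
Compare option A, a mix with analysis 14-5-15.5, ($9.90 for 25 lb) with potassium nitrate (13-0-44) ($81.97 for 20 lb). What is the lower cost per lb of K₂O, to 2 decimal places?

option A: K₂O per bag = 25 × 15.5% = 3.875 lb; cost = 9.90 / 3.875 = $2.5548/lb K₂O.
potassium nitrate: K₂O per bag = 20 × 44% = 8.8 lb; cost = 81.97 / 8.8 = $9.3148/lb K₂O.
option A is cheaper.

$2.55 per lb K₂O (option A)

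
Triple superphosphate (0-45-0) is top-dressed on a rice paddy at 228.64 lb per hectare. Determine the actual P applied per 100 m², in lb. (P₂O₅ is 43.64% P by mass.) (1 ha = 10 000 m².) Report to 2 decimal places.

P₂O₅ per hectare = 228.64 × 45% = 102.888 lb.
Elemental P = 102.888 × 0.4364 = 44.9003 lb per hectare.
Convert to per 100 m²: 44.9003 × 0.01 = 0.449003 lb.

0.45 lb P per hundred sq m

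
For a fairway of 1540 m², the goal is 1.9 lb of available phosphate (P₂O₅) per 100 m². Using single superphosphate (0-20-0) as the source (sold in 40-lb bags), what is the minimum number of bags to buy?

4 bags

Product per 100 m² = 1.9 / 20% = 9.5 lb.
Total product = 9.5 × 1540 / 100 = 146.3 lb.
Bags = ⌈146.3 / 40⌉ = 4.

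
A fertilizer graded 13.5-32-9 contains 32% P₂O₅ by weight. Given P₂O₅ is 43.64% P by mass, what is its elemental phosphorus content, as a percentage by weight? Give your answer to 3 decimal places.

13.965% P

%P = 32 × 0.4364 = 13.9648%.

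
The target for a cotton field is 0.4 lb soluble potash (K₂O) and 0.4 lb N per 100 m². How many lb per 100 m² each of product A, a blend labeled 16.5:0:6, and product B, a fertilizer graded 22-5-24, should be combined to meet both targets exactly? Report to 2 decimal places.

0.30 lb product A, 1.59 lb product B

Per-100 m² balance (a = product A, b = product B):
K₂O: 0.06·a + 0.24·b = 0.4
N: 0.165·a + 0.22·b = 0.4
Solving simultaneously: a = 0.30303, b = 1.59091.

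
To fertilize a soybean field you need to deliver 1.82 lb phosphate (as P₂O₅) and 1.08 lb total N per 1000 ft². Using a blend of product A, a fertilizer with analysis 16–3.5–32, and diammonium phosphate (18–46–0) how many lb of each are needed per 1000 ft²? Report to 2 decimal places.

2.51 lb product A, 3.77 lb diammonium phosphate

With a, b = lb per 1000 ft² of product A and diammonium phosphate:
P₂O₅: 0.035·a + 0.46·b = 1.82
N: 0.16·a + 0.18·b = 1.08
Solving simultaneously: a = 2.51412, b = 3.76523.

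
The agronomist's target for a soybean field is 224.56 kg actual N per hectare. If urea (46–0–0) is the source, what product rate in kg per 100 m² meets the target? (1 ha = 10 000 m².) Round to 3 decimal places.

4.882 kg of product per hundred sq m

Product per hectare = 224.56 / 46% = 488.174 kg.
Convert to per 100 m²: 488.174 × 0.01 = 4.88174 kg.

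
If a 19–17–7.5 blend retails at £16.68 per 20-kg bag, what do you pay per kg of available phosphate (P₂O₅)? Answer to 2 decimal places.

£4.91 per kg P₂O₅

P₂O₅ in bag = 20 × 17% = 3.4 kg.
Cost per kg P₂O₅ = £16.68 / 3.4 = £4.9059.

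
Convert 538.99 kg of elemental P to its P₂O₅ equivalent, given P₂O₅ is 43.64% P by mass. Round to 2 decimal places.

1235.08 kg P₂O₅

P₂O₅ = 538.99 / 0.4364 = 1235.082 kg.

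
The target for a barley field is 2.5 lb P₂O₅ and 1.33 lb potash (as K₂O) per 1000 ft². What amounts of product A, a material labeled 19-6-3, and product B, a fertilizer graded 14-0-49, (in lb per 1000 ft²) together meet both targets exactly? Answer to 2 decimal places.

Per-1000 ft² balance (a = product A, b = product B):
P₂O₅: 0.06·a + 0·b = 2.5
K₂O: 0.03·a + 0.49·b = 1.33
Solving simultaneously: a = 41.6667, b = 0.163265.

41.67 lb product A, 0.16 lb product B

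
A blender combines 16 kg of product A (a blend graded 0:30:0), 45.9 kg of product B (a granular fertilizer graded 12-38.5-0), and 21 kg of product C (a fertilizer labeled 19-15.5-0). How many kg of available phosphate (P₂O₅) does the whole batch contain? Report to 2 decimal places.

25.73 kg P₂O₅

P₂O₅ mass = 30%×16 + 38.5%×45.9 + 15.5%×21 = 25.7265 kg.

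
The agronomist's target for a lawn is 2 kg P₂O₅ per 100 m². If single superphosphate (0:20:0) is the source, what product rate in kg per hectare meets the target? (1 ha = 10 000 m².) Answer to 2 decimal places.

1000.00 kg of product per hectare

Product per 100 m² = 2 / 20% = 10 kg.
Convert to per hectare: 10 × 100 = 1000 kg.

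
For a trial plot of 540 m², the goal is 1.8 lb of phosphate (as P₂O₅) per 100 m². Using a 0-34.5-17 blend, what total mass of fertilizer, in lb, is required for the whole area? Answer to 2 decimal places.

Product per 100 m² = 1.8 / 34.5% = 5.21739 lb.
Total product = 5.21739 × 540 / 100 = 28.1739 lb.

28.17 lb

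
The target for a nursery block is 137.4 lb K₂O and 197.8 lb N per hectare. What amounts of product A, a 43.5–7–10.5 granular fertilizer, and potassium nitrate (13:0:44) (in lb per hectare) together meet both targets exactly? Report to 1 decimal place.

389.1 lb product A, 219.4 lb potassium nitrate

Per-hectare balance (a = product A, b = potassium nitrate):
K₂O: 0.105·a + 0.44·b = 137.4
N: 0.435·a + 0.13·b = 197.8
Eliminate b: (row1) − 0.44/0.13·(row2) → -1.36731·a = -532.077, so a = 389.142.
Then b = (197.8 − 0.435·389.142) / 0.13 = 219.409.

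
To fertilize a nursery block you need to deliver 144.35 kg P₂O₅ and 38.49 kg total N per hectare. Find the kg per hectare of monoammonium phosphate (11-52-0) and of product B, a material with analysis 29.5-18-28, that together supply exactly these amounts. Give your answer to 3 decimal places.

266.879 kg monoammonium phosphate, 30.960 kg product B

Per-hectare balance (a = monoammonium phosphate, b = product B):
P₂O₅: 0.52·a + 0.18·b = 144.35
N: 0.11·a + 0.295·b = 38.49
Eliminate a: (row1) − 0.52/0.11·(row2) → -1.21455·b = -37.6027, so b = 30.9603.
Back-substitute: a = (144.35 − 0.18·30.9603) / 0.52 = 266.8791.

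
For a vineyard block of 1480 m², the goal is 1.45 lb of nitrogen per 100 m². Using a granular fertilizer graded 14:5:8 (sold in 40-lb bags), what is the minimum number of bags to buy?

4 bags

Product per 100 m² = 1.45 / 14% = 10.3571 lb.
Total product = 10.3571 × 1480 / 100 = 153.286 lb.
Bags = ⌈153.286 / 40⌉ = 4.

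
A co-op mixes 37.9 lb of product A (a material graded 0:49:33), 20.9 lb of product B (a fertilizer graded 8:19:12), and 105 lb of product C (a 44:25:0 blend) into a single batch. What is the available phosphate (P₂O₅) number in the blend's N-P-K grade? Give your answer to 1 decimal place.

Total mass = 37.9 + 20.9 + 105 = 163.8 lb.
P₂O₅ mass = 49%×37.9 + 19%×20.9 + 25%×105 = 48.792 lb.
% P₂O₅ = 48.792 / 163.8 = 29.7875%.

29.8% P₂O₅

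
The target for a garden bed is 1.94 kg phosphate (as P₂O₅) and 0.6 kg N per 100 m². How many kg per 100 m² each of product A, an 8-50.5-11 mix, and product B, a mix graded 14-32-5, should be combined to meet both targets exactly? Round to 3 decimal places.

Per-100 m² balance (a = product A, b = product B):
P₂O₅: 0.505·a + 0.32·b = 1.94
N: 0.08·a + 0.14·b = 0.6
Solving simultaneously: a = 1.76497, b = 3.27716.

1.765 kg product A, 3.277 kg product B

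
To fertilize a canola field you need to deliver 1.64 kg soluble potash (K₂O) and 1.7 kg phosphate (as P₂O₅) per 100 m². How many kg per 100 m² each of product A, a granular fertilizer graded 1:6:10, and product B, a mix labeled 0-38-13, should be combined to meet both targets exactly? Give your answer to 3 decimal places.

13.318 kg product A, 2.371 kg product B

With a, b = kg per 100 m² of product A and product B:
K₂O: 0.1·a + 0.13·b = 1.64
P₂O₅: 0.06·a + 0.38·b = 1.7
From row1: a = (1.64 − 0.13·b) / 0.1.
Into row2: 0.06·(1.64 − 0.13·b)/0.1 + 0.38·b = 1.7 → b = 2.37086, a = 13.3179.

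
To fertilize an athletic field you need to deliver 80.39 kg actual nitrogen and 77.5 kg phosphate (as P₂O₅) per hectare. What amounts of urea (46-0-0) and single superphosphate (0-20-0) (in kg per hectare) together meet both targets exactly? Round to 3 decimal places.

174.761 kg urea, 387.500 kg single superphosphate

With a, b = kg per hectare of urea and single superphosphate:
N: 0.46·a + 0·b = 80.39
P₂O₅: 0·a + 0.2·b = 77.5
Solving simultaneously: a = 174.7609, b = 387.5.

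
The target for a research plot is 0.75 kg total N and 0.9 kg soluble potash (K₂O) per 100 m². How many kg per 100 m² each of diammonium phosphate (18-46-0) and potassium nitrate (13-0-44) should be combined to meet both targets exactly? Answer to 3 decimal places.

Let a = kg of diammonium phosphate, b = kg of potassium nitrate (per 100 m²).
N: 0.18·a + 0.13·b = 0.75
K₂O: 0·a + 0.44·b = 0.9
Solving simultaneously: a = 2.68939, b = 2.04545.

2.689 kg diammonium phosphate, 2.045 kg potassium nitrate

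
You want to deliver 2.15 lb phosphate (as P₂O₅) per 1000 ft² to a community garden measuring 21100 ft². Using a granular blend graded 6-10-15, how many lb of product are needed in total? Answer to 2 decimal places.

Product per 1000 ft² = 2.15 / 10% = 21.5 lb.
Total product = 21.5 × 21100 / 1000 = 453.65 lb.

453.65 lb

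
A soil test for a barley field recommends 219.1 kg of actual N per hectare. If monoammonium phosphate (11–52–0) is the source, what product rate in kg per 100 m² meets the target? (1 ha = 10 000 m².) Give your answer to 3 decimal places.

Product per hectare = 219.1 / 11% = 1991.82 kg.
Convert to per 100 m²: 1991.82 × 0.01 = 19.9182 kg.

19.918 kg of product per hundred sq m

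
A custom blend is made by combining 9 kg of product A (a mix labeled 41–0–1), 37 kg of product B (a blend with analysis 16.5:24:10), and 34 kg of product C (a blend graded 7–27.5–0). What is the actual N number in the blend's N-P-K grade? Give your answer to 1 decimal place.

Total mass = 9 + 37 + 34 = 80 kg.
N mass = 41%×9 + 16.5%×37 + 7%×34 = 12.175 kg.
% N = 12.175 / 80 = 15.2188%.

15.2% N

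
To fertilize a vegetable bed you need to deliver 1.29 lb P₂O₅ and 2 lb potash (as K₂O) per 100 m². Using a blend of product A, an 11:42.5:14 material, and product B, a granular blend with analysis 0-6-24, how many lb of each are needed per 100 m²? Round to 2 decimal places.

Per-100 m² balance (a = product A, b = product B):
P₂O₅: 0.425·a + 0.06·b = 1.29
K₂O: 0.14·a + 0.24·b = 2
Eliminate a: (row1) − 0.425/0.14·(row2) → -0.668571·b = -4.78143, so b = 7.15171.
Back-substitute: a = (1.29 − 0.06·7.15171) / 0.425 = 2.02564.

2.03 lb product A, 7.15 lb product B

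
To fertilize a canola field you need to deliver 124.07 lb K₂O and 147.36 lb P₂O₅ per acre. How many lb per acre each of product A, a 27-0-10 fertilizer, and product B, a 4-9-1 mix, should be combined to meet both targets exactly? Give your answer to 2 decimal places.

1076.97 lb product A, 1637.33 lb product B

Per-acre balance (a = product A, b = product B):
K₂O: 0.1·a + 0.01·b = 124.07
P₂O₅: 0·a + 0.09·b = 147.36
Solving simultaneously: a = 1076.967, b = 1637.333.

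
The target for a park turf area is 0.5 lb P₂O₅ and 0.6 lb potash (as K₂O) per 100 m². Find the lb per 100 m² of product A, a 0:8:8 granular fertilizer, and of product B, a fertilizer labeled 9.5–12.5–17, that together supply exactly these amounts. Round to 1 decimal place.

2.8 lb product A, 2.2 lb product B

With a, b = lb per 100 m² of product A and product B:
P₂O₅: 0.08·a + 0.125·b = 0.5
K₂O: 0.08·a + 0.17·b = 0.6
Eliminate b: (row1) − 0.125/0.17·(row2) → 0.0211765·a = 0.0588235, so a = 2.77778.
Then b = (0.6 − 0.08·2.77778) / 0.17 = 2.22222.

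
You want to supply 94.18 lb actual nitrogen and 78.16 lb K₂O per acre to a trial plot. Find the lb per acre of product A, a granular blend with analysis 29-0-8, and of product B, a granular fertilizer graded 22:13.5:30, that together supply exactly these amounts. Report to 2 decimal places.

Per-acre balance (a = product A, b = product B):
N: 0.29·a + 0.22·b = 94.18
K₂O: 0.08·a + 0.3·b = 78.16
Eliminate b: (row1) − 0.22/0.3·(row2) → 0.231333·a = 36.8627, so a = 159.349.
Then b = (78.16 − 0.08·159.349) / 0.3 = 218.0403.

159.35 lb product A, 218.04 lb product B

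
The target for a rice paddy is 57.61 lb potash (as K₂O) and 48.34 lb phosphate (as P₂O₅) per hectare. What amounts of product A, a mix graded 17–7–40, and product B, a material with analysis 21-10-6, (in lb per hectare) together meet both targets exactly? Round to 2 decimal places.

79.91 lb product A, 427.47 lb product B

With a, b = lb per hectare of product A and product B:
K₂O: 0.4·a + 0.06·b = 57.61
P₂O₅: 0.07·a + 0.1·b = 48.34
Eliminate b: (row1) − 0.06/0.1·(row2) → 0.358·a = 28.606, so a = 79.905.
Then b = (48.34 − 0.07·79.905) / 0.1 = 427.466.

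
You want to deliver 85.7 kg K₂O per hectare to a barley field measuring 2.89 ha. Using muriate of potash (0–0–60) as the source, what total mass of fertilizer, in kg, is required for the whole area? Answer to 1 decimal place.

412.8 kg

Product per hectare = 85.7 / 60% = 142.833 kg.
Total product = 142.833 × 2.89 = 412.788 kg.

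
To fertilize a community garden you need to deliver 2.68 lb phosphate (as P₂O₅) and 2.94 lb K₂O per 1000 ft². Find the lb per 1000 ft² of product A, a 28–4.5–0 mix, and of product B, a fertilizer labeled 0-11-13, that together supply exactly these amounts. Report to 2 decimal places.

Let a = lb of product A, b = lb of product B (per 1000 ft²).
P₂O₅: 0.045·a + 0.11·b = 2.68
K₂O: 0·a + 0.13·b = 2.94
Solving simultaneously: a = 4.2735, b = 22.6154.

4.27 lb product A, 22.62 lb product B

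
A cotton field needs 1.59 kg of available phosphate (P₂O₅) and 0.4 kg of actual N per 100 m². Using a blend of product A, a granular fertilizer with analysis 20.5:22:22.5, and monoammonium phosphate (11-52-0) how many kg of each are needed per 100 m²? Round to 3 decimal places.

0.402 kg product A, 2.888 kg monoammonium phosphate

Let a = kg of product A, b = kg of monoammonium phosphate (per 100 m²).
P₂O₅: 0.22·a + 0.52·b = 1.59
N: 0.205·a + 0.11·b = 0.4
From row1: a = (1.59 − 0.52·b) / 0.22.
Into row2: 0.205·(1.59 − 0.52·b)/0.22 + 0.11·b = 0.4 → b = 2.88774, a = 0.401699.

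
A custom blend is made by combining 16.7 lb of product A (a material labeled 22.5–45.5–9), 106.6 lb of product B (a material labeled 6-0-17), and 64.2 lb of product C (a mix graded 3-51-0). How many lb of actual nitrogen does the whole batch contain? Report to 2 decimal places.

N mass = 22.5%×16.7 + 6%×106.6 + 3%×64.2 = 12.0795 lb.

12.08 lb N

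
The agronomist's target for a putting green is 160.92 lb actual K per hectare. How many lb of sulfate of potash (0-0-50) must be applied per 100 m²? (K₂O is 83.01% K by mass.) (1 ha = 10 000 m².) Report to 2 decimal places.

3.88 lb of product per hundred sq m

As K₂O: 160.92 / 0.8301 = 193.856 lb per hectare.
Product per hectare = 193.856 / 50% = 387.712 lb.
Convert to per 100 m²: 387.712 × 0.01 = 3.87712 lb.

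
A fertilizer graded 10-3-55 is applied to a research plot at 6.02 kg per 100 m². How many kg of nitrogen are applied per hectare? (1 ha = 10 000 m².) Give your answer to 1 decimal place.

60.2 kg N per hectare

nitrogen per 100 m² = 6.02 × 10% = 0.602 kg.
Convert to per hectare: 0.602 × 100 = 60.2 kg.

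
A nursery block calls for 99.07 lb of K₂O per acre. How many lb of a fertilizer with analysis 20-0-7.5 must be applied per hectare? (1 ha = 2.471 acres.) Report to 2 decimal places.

Product per acre = 99.07 / 7.5% = 1320.93 lb.
Convert to per hectare: 1320.93 × 2.471 = 3264.026 lb.

3264.03 lb of product per hectare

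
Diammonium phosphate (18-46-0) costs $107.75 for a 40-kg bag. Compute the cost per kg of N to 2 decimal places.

$14.97 per kg N

N in bag = 40 × 18% = 7.2 kg.
Cost per kg N = $107.75 / 7.2 = $14.9653.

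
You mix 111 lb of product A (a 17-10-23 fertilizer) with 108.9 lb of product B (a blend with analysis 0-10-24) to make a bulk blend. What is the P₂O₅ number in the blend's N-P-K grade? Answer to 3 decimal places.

Total mass = 111 + 108.9 = 219.9 lb.
P₂O₅ mass = 10%×111 + 10%×108.9 = 21.99 lb.
% P₂O₅ = 21.99 / 219.9 = 10%.

10.000% P₂O₅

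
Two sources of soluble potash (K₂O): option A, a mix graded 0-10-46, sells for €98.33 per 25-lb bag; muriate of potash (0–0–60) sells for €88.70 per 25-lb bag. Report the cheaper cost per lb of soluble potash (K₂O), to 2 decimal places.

option A: K₂O per bag = 25 × 46% = 11.5 lb; cost = 98.33 / 11.5 = €8.5504/lb K₂O.
muriate of potash: K₂O per bag = 25 × 60% = 15 lb; cost = 88.70 / 15 = €5.9133/lb K₂O.
muriate of potash is cheaper.

€5.91 per lb K₂O (muriate of potash)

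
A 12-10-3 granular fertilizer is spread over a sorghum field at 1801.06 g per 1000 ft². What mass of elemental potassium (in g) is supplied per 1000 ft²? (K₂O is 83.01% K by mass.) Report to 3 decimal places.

44.852 g K per thousand sq ft

K₂O per 1000 ft² = 1801.06 × 3% = 54.0318 g.
Elemental K = 54.0318 × 0.8301 = 44.8518 g per 1000 ft².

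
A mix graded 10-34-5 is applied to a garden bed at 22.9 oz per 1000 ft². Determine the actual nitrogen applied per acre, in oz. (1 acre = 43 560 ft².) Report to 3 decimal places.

99.752 oz N per acre

nitrogen per 1000 ft² = 22.9 × 10% = 2.29 oz.
Convert to per acre: 2.29 × 43.56 = 99.7524 oz.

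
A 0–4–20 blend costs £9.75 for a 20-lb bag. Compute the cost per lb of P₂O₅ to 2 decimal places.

P₂O₅ in bag = 20 × 4% = 0.8 lb.
Cost per lb P₂O₅ = £9.75 / 0.8 = £12.1875.

£12.19 per lb P₂O₅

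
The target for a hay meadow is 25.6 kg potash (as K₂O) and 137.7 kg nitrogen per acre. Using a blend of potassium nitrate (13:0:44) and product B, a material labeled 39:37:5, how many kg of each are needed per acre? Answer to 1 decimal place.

With a, b = kg per acre of potassium nitrate and product B:
K₂O: 0.44·a + 0.05·b = 25.6
N: 0.13·a + 0.39·b = 137.7
Eliminate a: (row1) − 0.44/0.13·(row2) → -1.27·b = -440.462, so b = 346.82.
Back-substitute: a = (25.6 − 0.05·346.82) / 0.44 = 18.7704.

18.8 kg potassium nitrate, 346.8 kg product B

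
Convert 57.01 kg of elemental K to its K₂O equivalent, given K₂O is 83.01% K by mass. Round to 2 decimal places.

K₂O = 57.01 / 0.8301 = 68.6785 kg.

68.68 kg K₂O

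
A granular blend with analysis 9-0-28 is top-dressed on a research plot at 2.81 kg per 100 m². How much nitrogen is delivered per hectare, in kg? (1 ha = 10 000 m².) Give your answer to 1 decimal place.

nitrogen per 100 m² = 2.81 × 9% = 0.2529 kg.
Convert to per hectare: 0.2529 × 100 = 25.29 kg.

25.3 kg N per hectare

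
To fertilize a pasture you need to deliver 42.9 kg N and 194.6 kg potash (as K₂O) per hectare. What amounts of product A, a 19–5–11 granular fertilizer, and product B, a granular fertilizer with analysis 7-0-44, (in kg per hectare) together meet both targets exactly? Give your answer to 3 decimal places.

69.223 kg product A, 424.967 kg product B

With a, b = kg per hectare of product A and product B:
N: 0.19·a + 0.07·b = 42.9
K₂O: 0.11·a + 0.44·b = 194.6
Solving simultaneously: a = 69.2227, b = 424.9671.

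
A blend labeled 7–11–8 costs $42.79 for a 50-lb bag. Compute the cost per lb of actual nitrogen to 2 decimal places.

N in bag = 50 × 7% = 3.5 lb.
Cost per lb N = $42.79 / 3.5 = $12.2257.

$12.23 per lb N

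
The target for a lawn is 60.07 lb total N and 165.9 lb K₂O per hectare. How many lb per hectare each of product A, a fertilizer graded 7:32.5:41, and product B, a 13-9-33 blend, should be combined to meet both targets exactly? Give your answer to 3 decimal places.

With a, b = lb per hectare of product A and product B:
N: 0.07·a + 0.13·b = 60.07
K₂O: 0.41·a + 0.33·b = 165.9
Eliminate a: (row1) − 0.07/0.41·(row2) → 0.0736585·b = 31.7456, so b = 430.9834.
Back-substitute: a = (60.07 − 0.13·430.9834) / 0.07 = 57.74503.

57.745 lb product A, 430.983 lb product B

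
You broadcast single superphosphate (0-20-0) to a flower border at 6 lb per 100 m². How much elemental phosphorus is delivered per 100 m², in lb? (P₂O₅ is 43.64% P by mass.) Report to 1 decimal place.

0.5 lb P per hundred sq m

P₂O₅ per 100 m² = 6 × 20% = 1.2 lb.
Elemental P = 1.2 × 0.4364 = 0.52368 lb per 100 m².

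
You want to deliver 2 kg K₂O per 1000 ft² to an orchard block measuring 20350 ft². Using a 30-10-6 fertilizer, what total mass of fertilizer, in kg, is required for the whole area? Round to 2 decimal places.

678.33 kg

Product per 1000 ft² = 2 / 6% = 33.3333 kg.
Total product = 33.3333 × 20350 / 1000 = 678.333 kg.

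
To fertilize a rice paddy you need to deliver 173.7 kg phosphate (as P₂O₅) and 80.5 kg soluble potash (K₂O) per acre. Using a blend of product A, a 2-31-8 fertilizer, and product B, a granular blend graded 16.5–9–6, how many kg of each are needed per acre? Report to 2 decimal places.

Per-acre balance (a = product A, b = product B):
P₂O₅: 0.31·a + 0.09·b = 173.7
K₂O: 0.08·a + 0.06·b = 80.5
Eliminate b: (row1) − 0.09/0.06·(row2) → 0.19·a = 52.95, so a = 278.684.
Then b = (80.5 − 0.08·278.684) / 0.06 = 970.088.

278.68 kg product A, 970.09 kg product B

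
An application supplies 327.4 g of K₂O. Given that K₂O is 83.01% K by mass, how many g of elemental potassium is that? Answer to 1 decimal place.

271.8 g K

K = 327.4 × 0.8301 = 271.775 g.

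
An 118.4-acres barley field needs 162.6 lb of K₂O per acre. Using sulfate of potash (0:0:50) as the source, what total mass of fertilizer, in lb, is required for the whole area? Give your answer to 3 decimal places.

38503.680 lb

Product per acre = 162.6 / 50% = 325.2 lb.
Total product = 325.2 × 118.4 = 38503.68 lb.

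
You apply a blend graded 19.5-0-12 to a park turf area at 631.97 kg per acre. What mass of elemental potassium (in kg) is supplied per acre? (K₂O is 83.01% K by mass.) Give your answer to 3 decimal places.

62.952 kg K per acre

K₂O per acre = 631.97 × 12% = 75.8364 kg.
Elemental K = 75.8364 × 0.8301 = 62.9518 kg per acre.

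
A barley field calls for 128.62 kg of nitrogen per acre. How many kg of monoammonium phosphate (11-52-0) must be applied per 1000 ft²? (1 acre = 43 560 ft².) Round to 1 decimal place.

Product per acre = 128.62 / 11% = 1169.27 kg.
Convert to per 1000 ft²: 1169.27 × 0.0229568 = 26.8428 kg.

26.8 kg of product per thousand sq ft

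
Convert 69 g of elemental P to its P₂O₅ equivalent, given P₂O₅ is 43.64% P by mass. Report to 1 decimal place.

P₂O₅ = 69 / 0.4364 = 158.112 g.

158.1 g P₂O₅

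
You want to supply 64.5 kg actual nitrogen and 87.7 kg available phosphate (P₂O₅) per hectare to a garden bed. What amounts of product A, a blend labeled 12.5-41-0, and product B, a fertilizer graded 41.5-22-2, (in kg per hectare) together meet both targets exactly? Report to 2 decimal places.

Let a = kg of product A, b = kg of product B (per hectare).
N: 0.125·a + 0.415·b = 64.5
P₂O₅: 0.41·a + 0.22·b = 87.7
Eliminate b: (row1) − 0.415/0.22·(row2) → -0.648409·a = -100.934, so a = 155.664.
Then b = (87.7 − 0.41·155.664) / 0.22 = 108.5349.

155.66 kg product A, 108.53 kg product B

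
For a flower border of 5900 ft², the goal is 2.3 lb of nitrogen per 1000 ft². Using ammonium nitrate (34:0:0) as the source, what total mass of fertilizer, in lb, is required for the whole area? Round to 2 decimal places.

39.91 lb

Product per 1000 ft² = 2.3 / 34% = 6.76471 lb.
Total product = 6.76471 × 5900 / 1000 = 39.9118 lb.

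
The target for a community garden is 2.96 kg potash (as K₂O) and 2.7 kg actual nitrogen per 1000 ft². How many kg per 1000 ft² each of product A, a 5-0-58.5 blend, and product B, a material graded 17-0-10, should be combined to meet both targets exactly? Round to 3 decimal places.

2.469 kg product A, 15.156 kg product B

Per-1000 ft² balance (a = product A, b = product B):
K₂O: 0.585·a + 0.1·b = 2.96
N: 0.05·a + 0.17·b = 2.7
Eliminate a: (row1) − 0.585/0.05·(row2) → -1.889·b = -28.63, so b = 15.1562.
Back-substitute: a = (2.96 − 0.1·15.1562) / 0.585 = 2.46903.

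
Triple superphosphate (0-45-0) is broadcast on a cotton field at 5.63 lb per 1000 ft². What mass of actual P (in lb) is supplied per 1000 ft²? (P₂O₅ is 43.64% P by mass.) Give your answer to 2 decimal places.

1.11 lb P per thousand sq ft

P₂O₅ per 1000 ft² = 5.63 × 45% = 2.5335 lb.
Elemental P = 2.5335 × 0.4364 = 1.10562 lb per 1000 ft².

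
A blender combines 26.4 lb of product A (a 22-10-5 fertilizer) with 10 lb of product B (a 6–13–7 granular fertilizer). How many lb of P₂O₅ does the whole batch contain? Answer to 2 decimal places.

3.94 lb P₂O₅

P₂O₅ mass = 10%×26.4 + 13%×10 = 3.94 lb.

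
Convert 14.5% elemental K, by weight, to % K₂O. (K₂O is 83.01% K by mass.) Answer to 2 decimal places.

%K₂O = 14.5 / 0.8301 = 17.4678%.

17.47% K₂O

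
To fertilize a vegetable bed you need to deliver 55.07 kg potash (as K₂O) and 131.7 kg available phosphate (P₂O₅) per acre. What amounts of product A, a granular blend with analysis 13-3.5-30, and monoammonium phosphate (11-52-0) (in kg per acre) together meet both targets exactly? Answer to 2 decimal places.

Per-acre balance (a = product A, b = monoammonium phosphate):
K₂O: 0.3·a + 0·b = 55.07
P₂O₅: 0.035·a + 0.52·b = 131.7
Eliminate a: (row1) − 0.3/0.035·(row2) → -4.45714·b = -1073.79, so b = 240.914.
Back-substitute: a = (55.07 − 0·240.914) / 0.3 = 183.567.

183.57 kg product A, 240.91 kg monoammonium phosphate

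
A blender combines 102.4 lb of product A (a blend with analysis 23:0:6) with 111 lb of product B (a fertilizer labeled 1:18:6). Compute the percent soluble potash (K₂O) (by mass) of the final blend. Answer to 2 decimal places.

Total mass = 102.4 + 111 = 213.4 lb.
K₂O mass = 6%×102.4 + 6%×111 = 12.804 lb.
% K₂O = 12.804 / 213.4 = 6%.

6.00% K₂O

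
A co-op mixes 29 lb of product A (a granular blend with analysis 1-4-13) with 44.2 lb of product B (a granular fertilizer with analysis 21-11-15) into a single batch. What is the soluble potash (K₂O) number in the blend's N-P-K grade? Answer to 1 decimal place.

Total mass = 29 + 44.2 = 73.2 lb.
K₂O mass = 13%×29 + 15%×44.2 = 10.4 lb.
% K₂O = 10.4 / 73.2 = 14.2077%.

14.2% K₂O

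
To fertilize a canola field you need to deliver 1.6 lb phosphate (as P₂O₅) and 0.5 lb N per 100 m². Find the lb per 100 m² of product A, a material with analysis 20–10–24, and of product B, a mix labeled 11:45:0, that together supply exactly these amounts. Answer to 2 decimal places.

0.62 lb product A, 3.42 lb product B

Per-100 m² balance (a = product A, b = product B):
P₂O₅: 0.1·a + 0.45·b = 1.6
N: 0.2·a + 0.11·b = 0.5
Eliminate a: (row1) − 0.1/0.2·(row2) → 0.395·b = 1.35, so b = 3.41772.
Back-substitute: a = (1.6 − 0.45·3.41772) / 0.1 = 0.620253.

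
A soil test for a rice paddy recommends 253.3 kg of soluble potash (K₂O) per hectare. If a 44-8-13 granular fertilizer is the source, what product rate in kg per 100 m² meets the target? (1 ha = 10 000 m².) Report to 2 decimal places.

19.48 kg of product per hundred sq m

Product per hectare = 253.3 / 13% = 1948.46 kg.
Convert to per 100 m²: 1948.46 × 0.01 = 19.4846 kg.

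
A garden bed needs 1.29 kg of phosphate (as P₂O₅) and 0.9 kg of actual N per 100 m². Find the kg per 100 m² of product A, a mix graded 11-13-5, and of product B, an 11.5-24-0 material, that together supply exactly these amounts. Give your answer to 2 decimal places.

5.91 kg product A, 2.17 kg product B

Let a = kg of product A, b = kg of product B (per 100 m²).
P₂O₅: 0.13·a + 0.24·b = 1.29
N: 0.11·a + 0.115·b = 0.9
Eliminate a: (row1) − 0.13/0.11·(row2) → 0.104091·b = 0.226364, so b = 2.17467.
Back-substitute: a = (1.29 − 0.24·2.17467) / 0.13 = 5.9083.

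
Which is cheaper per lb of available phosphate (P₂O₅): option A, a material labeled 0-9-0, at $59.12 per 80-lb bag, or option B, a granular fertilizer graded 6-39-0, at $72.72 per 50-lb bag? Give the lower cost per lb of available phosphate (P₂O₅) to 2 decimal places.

$3.73 per lb P₂O₅ (option B)

option A: P₂O₅ per bag = 80 × 9% = 7.2 lb; cost = 59.12 / 7.2 = $8.2111/lb P₂O₅.
option B: P₂O₅ per bag = 50 × 39% = 19.5 lb; cost = 72.72 / 19.5 = $3.7292/lb P₂O₅.
option B is cheaper.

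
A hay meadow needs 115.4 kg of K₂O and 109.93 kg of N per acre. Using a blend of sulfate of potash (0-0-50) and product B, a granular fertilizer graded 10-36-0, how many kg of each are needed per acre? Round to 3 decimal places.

Let a = kg of sulfate of potash, b = kg of product B (per acre).
K₂O: 0.5·a + 0·b = 115.4
N: 0·a + 0.1·b = 109.93
Solving simultaneously: a = 230.8, b = 1099.3.

230.800 kg sulfate of potash, 1099.300 kg product B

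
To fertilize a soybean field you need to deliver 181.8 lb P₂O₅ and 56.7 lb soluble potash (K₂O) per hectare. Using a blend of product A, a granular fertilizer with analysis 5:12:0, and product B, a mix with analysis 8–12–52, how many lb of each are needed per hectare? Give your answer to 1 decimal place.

1406.0 lb product A, 109.0 lb product B

Per-hectare balance (a = product A, b = product B):
P₂O₅: 0.12·a + 0.12·b = 181.8
K₂O: 0·a + 0.52·b = 56.7
Solving simultaneously: a = 1405.96, b = 109.038.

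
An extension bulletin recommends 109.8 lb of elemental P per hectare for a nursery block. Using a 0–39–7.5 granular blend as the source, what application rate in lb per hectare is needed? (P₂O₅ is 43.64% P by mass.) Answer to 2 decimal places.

645.14 lb of product per hectare

As P₂O₅: 109.8 / 0.4364 = 251.604 lb per hectare.
Product per hectare = 251.604 / 39% = 645.139 lb.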